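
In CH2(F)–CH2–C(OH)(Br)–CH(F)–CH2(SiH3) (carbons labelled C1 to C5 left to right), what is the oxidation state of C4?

Bonds to more-electronegative neighbours contribute +1 each, bonds to H or metals contribute −1 each, and C–C bonds contribute 0.
C4 has one bond to C (0), one bond to C (0), one bond to F (+1), one bond to H (-1).
Oxidation state = 0 + 0 + 1 − 1 = 0.

0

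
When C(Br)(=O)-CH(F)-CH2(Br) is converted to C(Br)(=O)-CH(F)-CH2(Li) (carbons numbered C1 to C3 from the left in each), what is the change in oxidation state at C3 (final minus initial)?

Before: C3 has 1 bond to C, 2 bonds to H, 1 bond to Br → oxidation state -1.
After: C3 has 1 bond to C, 2 bonds to H, 1 bond to Li → oxidation state -3.
Δ = -3 − (-1) = -2, so this is a reduction at C3.

-2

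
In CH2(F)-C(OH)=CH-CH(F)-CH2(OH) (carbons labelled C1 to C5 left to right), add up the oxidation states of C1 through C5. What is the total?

-2

Tallying each carbon's bonds:
C1: 1C, 2H, 1F → 0 − 2 + 1 = -1
C2: 3C, 1O → 0 + 1 = +1
C3: 3C, 1H → 0 − 1 = -1
C4: 2C, 1H, 1F → 0 − 1 + 1 = 0
C5: 1C, 2H, 1O → 0 − 2 + 1 = -1
Sum = -1 + 1 − 1 + 0 − 1 = -2.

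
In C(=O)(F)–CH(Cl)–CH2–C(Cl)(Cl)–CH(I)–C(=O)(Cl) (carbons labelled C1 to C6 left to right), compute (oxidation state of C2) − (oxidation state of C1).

C2: 2C, 1H, 1Cl → 0 − 1 + 1 = 0
C1: 1C, 2O, 1F → 0 + 2 + 1 = +3
Difference: 0 − (+3) = -3.

-3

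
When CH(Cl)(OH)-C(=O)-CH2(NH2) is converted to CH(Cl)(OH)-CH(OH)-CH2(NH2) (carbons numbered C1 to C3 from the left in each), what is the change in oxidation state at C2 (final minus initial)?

Before: C2 has 2 bonds to C, 2 bonds to O → oxidation state +2.
After: C2 has 2 bonds to C, 1 bond to H, 1 bond to O → oxidation state 0.
Δ = 0 − (+2) = -2, so this is a reduction at C2.

-2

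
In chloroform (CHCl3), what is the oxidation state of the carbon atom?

Count +1 for every bond to an atom more electronegative than carbon and −1 for every bond to one less electronegative; C–C bonds are 0.
The carbon has one bond to H (-1), one bond to Cl (+1), one bond to Cl (+1), one bond to Cl (+1).
Oxidation state = -1 + 1 + 1 + 1 = +2.

+2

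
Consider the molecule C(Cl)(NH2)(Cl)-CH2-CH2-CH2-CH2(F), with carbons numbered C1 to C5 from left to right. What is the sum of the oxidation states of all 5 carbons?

-4

Tallying each carbon's bonds:
C1: 1C, 1N, 2Cl → 0 + 1 + 2 = +3
C2: 2C, 2H → 0 − 2 = -2
C3: 2C, 2H → 0 − 2 = -2
C4: 2C, 2H → 0 − 2 = -2
C5: 1C, 2H, 1F → 0 − 2 + 1 = -1
Sum = +3 − 2 − 2 − 2 − 1 = -4.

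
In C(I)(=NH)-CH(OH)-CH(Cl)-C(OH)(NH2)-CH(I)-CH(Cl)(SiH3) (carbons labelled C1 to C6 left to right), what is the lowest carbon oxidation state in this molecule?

-1

Count +1 for every bond to an atom more electronegative than carbon and −1 for every bond to one less electronegative; C–C bonds are 0. Tallying each carbon:
C1: 1C, 2N, 1I → 0 + 2 + 1 = +3
C2: 2C, 1H, 1O → 0 − 1 + 1 = 0
C3: 2C, 1H, 1Cl → 0 − 1 + 1 = 0
C4: 2C, 1O, 1N → 0 + 1 + 1 = +2
C5: 2C, 1H, 1I → 0 − 1 + 1 = 0
C6: 1C, 1H, 1Cl, 1Si → 0 − 1 + 1 − 1 = -1
The lowest value is -1.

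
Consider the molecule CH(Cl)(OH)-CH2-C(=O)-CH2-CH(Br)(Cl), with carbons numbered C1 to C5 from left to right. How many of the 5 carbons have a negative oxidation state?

Tallying each carbon's bonds:
C1: 1C, 1H, 1O, 1Cl → 0 − 1 + 1 + 1 = +1
C2: 2C, 2H → 0 − 2 = -2
C3: 2C, 2O → 0 + 2 = +2
C4: 2C, 2H → 0 − 2 = -2
C5: 1C, 1H, 1Cl, 1Br → 0 − 1 + 1 + 1 = +1
2 carbons (C2, C4) meet the condition.

2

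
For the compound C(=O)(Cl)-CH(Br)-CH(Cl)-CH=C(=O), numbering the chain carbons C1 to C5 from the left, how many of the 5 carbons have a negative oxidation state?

1

Tallying each carbon's bonds:
C1: 1C, 2O, 1Cl → 0 + 2 + 1 = +3
C2: 2C, 1H, 1Br → 0 − 1 + 1 = 0
C3: 2C, 1H, 1Cl → 0 − 1 + 1 = 0
C4: 3C, 1H → 0 − 1 = -1
C5: 2C, 2O → 0 + 2 = +2
1 carbon (C4) meets the condition.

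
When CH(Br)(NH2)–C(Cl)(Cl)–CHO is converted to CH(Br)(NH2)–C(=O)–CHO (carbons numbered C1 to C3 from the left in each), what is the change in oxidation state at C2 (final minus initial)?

Before: C2 has 2 bonds to C, 2 bonds to Cl → oxidation state +2.
After: C2 has 2 bonds to C, 2 bonds to O → oxidation state +2.
Δ = +2 − (+2) = 0, so no net redox change at C2.

0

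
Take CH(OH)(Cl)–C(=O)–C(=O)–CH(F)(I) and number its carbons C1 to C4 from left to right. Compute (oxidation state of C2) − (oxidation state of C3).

0

C2: 2C, 2O → 0 + 2 = +2
C3: 2C, 2O → 0 + 2 = +2
Difference: +2 − (+2) = 0.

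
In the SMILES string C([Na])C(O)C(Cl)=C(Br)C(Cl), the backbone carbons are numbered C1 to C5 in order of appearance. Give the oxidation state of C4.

+1

C4 has a double bond to C (2×0 = 0), one bond to C (0), one bond to Br (+1).
Oxidation state = 0 + 0 + 1 = +1.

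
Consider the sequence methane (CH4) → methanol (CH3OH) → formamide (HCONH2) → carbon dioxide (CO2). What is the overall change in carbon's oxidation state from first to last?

+8

Carbon oxidation states along the series — methane: -4, methanol: -2, formamide: +2, carbon dioxide: +4.
Net change = +4 − (-4) = +8.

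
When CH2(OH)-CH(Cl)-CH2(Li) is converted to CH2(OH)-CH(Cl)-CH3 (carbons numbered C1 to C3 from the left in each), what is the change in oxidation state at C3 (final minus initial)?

Before: C3 has 1 bond to C, 2 bonds to H, 1 bond to Li → oxidation state -3.
After: C3 has 1 bond to C, 3 bonds to H → oxidation state -3.
Δ = -3 − (-3) = 0, so no net redox change at C3.

0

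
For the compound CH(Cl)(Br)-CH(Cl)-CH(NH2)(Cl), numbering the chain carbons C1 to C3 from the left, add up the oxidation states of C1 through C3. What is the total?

Assign +1 per bond to O/N/halogen, −1 per bond to H or an electropositive element, and 0 per bond to carbon. Tallying each carbon:
C1: 1C, 1H, 1Cl, 1Br → 0 − 1 + 1 + 1 = +1
C2: 2C, 1H, 1Cl → 0 − 1 + 1 = 0
C3: 1C, 1H, 1N, 1Cl → 0 − 1 + 1 + 1 = +1
Sum = +1 + 0 + 1 = +2.

+2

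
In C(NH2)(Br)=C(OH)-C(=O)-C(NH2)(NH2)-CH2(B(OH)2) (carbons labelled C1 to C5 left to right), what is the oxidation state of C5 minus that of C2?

-4

C5: 1C, 2H, 1B → 0 − 2 − 1 = -3
C2: 3C, 1O → 0 + 1 = +1
Difference: -3 − (+1) = -4.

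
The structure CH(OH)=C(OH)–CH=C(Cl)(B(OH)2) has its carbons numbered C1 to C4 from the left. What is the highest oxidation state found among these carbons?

+1

Tallying each carbon's bonds:
C1: 2C, 1H, 1O → 0 − 1 + 1 = 0
C2: 3C, 1O → 0 + 1 = +1
C3: 3C, 1H → 0 − 1 = -1
C4: 2C, 1Cl, 1B → 0 + 1 − 1 = 0
The highest value is +1.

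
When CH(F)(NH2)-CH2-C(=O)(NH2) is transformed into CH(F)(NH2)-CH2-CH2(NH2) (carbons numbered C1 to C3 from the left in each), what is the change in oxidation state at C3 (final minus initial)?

-4

Before: C3 has 1 bond to C, 2 bonds to O, 1 bond to N → oxidation state +3.
After: C3 has 1 bond to C, 2 bonds to H, 1 bond to N → oxidation state -1.
Δ = -1 − (+3) = -4, so this is a reduction at C3.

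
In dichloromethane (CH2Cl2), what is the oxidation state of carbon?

Count +1 for every bond to an atom more electronegative than carbon and −1 for every bond to one less electronegative; C–C bonds are 0.
The carbon has one bond to H (-1), one bond to H (-1), one bond to Cl (+1), one bond to Cl (+1).
Oxidation state = -1 − 1 + 1 + 1 = 0.

0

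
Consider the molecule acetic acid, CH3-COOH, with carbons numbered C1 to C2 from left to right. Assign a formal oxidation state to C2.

C2 has a double bond to O (2×+1 = +2), one bond to O (+1), one bond to C (0).
Oxidation state = +2 + 1 + 0 = +3.

+3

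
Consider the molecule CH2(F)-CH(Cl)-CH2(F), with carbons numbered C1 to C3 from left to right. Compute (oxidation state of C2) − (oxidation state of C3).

+1

C2: 2C, 1H, 1Cl → 0 − 1 + 1 = 0
C3: 1C, 2H, 1F → 0 − 2 + 1 = -1
Difference: 0 − (-1) = +1.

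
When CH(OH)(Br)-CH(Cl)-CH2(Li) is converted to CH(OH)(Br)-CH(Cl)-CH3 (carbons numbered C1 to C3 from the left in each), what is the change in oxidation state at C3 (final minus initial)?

Before: C3 has 1 bond to C, 2 bonds to H, 1 bond to Li → oxidation state -3.
After: C3 has 1 bond to C, 3 bonds to H → oxidation state -3.
Δ = -3 − (-3) = 0, so no net redox change at C3.

0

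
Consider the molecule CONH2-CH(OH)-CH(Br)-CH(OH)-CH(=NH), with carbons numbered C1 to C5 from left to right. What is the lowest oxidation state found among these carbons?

Count +1 for every bond to an atom more electronegative than carbon and −1 for every bond to one less electronegative; C–C bonds are 0. Tallying each carbon:
C1: 1C, 2O, 1N → 0 + 2 + 1 = +3
C2: 2C, 1H, 1O → 0 − 1 + 1 = 0
C3: 2C, 1H, 1Br → 0 − 1 + 1 = 0
C4: 2C, 1H, 1O → 0 − 1 + 1 = 0
C5: 1C, 1H, 2N → 0 − 1 + 2 = +1
The lowest value is 0.

0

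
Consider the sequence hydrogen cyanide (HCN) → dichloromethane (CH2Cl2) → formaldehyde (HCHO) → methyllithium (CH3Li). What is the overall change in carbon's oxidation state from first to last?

-6

Carbon oxidation states along the series — hydrogen cyanide: +2, dichloromethane: 0, formaldehyde: 0, methyllithium: -4.
Net change = -4 − (+2) = -6.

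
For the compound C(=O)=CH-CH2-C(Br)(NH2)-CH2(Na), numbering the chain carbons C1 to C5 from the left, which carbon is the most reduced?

Count +1 for every bond to an atom more electronegative than carbon and −1 for every bond to one less electronegative; C–C bonds are 0. Tallying each carbon:
C1: 2C, 2O → 0 + 2 = +2
C2: 3C, 1H → 0 − 1 = -1
C3: 2C, 2H → 0 − 2 = -2
C4: 2C, 1N, 1Br → 0 + 1 + 1 = +2
C5: 1C, 2H, 1Na → 0 − 2 − 1 = -3
The most reduced carbon is C5 at -3.

C5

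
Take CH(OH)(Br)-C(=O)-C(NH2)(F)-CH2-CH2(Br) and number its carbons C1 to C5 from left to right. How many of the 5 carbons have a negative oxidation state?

2

Each bond to a more electronegative atom (O, N, halogen) counts +1, each bond to a less electronegative atom (H, metal, B, Si) counts −1, and each C–C bond counts 0. Tallying each carbon:
C1: 1C, 1H, 1O, 1Br → 0 − 1 + 1 + 1 = +1
C2: 2C, 2O → 0 + 2 = +2
C3: 2C, 1N, 1F → 0 + 1 + 1 = +2
C4: 2C, 2H → 0 − 2 = -2
C5: 1C, 2H, 1Br → 0 − 2 + 1 = -1
2 carbons (C4, C5) meet the condition.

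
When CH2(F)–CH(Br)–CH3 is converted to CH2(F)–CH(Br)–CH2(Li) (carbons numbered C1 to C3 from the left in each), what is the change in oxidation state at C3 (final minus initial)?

Before: C3 has 1 bond to C, 3 bonds to H → oxidation state -3.
After: C3 has 1 bond to C, 2 bonds to H, 1 bond to Li → oxidation state -3.
Δ = -3 − (-3) = 0, so no net redox change at C3.

0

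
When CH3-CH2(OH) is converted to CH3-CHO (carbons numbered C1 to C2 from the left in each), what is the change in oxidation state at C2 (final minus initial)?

+2

Before: C2 has 1 bond to C, 2 bonds to H, 1 bond to O → oxidation state -1.
After: C2 has 1 bond to C, 1 bond to H, 2 bonds to O → oxidation state +1.
Δ = +1 − (-1) = +2, so this is an oxidation at C2.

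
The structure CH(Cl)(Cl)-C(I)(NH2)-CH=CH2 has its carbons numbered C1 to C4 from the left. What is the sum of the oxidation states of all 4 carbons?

0

Tallying each carbon's bonds:
C1: 1C, 1H, 2Cl → 0 − 1 + 2 = +1
C2: 2C, 1N, 1I → 0 + 1 + 1 = +2
C3: 3C, 1H → 0 − 1 = -1
C4: 2C, 2H → 0 − 2 = -2
Sum = +1 + 2 − 1 − 2 = 0.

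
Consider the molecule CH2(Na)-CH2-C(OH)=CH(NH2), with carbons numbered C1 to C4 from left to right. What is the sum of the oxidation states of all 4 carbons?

-4

Assign +1 per bond to O/N/halogen, −1 per bond to H or an electropositive element, and 0 per bond to carbon. Tallying each carbon:
C1: 1C, 2H, 1Na → 0 − 2 − 1 = -3
C2: 2C, 2H → 0 − 2 = -2
C3: 3C, 1O → 0 + 1 = +1
C4: 2C, 1H, 1N → 0 − 1 + 1 = 0
Sum = -3 − 2 + 1 + 0 = -4.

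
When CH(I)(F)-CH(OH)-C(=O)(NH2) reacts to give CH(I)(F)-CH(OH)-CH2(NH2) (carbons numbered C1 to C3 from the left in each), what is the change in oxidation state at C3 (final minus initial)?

Before: C3 has 1 bond to C, 2 bonds to O, 1 bond to N → oxidation state +3.
After: C3 has 1 bond to C, 2 bonds to H, 1 bond to N → oxidation state -1.
Δ = -1 − (+3) = -4, so this is a reduction at C3.

-4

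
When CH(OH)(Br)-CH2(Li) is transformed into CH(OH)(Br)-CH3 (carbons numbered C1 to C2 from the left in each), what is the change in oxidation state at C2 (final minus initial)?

0

Before: C2 has 1 bond to C, 2 bonds to H, 1 bond to Li → oxidation state -3.
After: C2 has 1 bond to C, 3 bonds to H → oxidation state -3.
Δ = -3 − (-3) = 0, so no net redox change at C2.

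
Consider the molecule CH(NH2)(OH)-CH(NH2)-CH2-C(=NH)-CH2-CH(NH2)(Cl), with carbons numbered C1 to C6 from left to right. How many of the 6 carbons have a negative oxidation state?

Tallying each carbon's bonds:
C1: 1C, 1H, 1O, 1N → 0 − 1 + 1 + 1 = +1
C2: 2C, 1H, 1N → 0 − 1 + 1 = 0
C3: 2C, 2H → 0 − 2 = -2
C4: 2C, 2N → 0 + 2 = +2
C5: 2C, 2H → 0 − 2 = -2
C6: 1C, 1H, 1N, 1Cl → 0 − 1 + 1 + 1 = +1
2 carbons (C3, C5) meet the condition.

2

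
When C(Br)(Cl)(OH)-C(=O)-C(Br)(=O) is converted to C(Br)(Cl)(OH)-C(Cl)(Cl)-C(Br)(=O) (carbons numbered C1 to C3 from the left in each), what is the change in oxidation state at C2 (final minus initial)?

0

Before: C2 has 2 bonds to C, 2 bonds to O → oxidation state +2.
After: C2 has 2 bonds to C, 2 bonds to Cl → oxidation state +2.
Δ = +2 − (+2) = 0, so no net redox change at C2.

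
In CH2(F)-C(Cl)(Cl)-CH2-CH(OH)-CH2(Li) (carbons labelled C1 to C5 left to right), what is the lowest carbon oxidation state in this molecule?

-3

Count +1 for every bond to an atom more electronegative than carbon and −1 for every bond to one less electronegative; C–C bonds are 0. Tallying each carbon:
C1: 1C, 2H, 1F → 0 − 2 + 1 = -1
C2: 2C, 2Cl → 0 + 2 = +2
C3: 2C, 2H → 0 − 2 = -2
C4: 2C, 1H, 1O → 0 − 1 + 1 = 0
C5: 1C, 2H, 1Li → 0 − 2 − 1 = -3
The lowest value is -3.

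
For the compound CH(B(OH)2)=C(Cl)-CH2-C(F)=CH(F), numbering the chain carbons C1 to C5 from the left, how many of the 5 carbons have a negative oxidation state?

Tallying each carbon's bonds:
C1: 2C, 1H, 1B → 0 − 1 − 1 = -2
C2: 3C, 1Cl → 0 + 1 = +1
C3: 2C, 2H → 0 − 2 = -2
C4: 3C, 1F → 0 + 1 = +1
C5: 2C, 1H, 1F → 0 − 1 + 1 = 0
2 carbons (C1, C3) meet the condition.

2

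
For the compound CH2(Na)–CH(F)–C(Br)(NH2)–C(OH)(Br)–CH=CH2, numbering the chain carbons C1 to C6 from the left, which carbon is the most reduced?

Each bond to a more electronegative atom (O, N, halogen) counts +1, each bond to a less electronegative atom (H, metal, B, Si) counts −1, and each C–C bond counts 0. Tallying each carbon:
C1: 1C, 2H, 1Na → 0 − 2 − 1 = -3
C2: 2C, 1H, 1F → 0 − 1 + 1 = 0
C3: 2C, 1N, 1Br → 0 + 1 + 1 = +2
C4: 2C, 1O, 1Br → 0 + 1 + 1 = +2
C5: 3C, 1H → 0 − 1 = -1
C6: 2C, 2H → 0 − 2 = -2
The most reduced carbon is C1 at -3.

C1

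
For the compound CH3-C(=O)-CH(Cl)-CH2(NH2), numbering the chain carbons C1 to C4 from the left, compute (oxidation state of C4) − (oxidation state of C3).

C4: 1C, 2H, 1N → 0 − 2 + 1 = -1
C3: 2C, 1H, 1Cl → 0 − 1 + 1 = 0
Difference: -1 − (0) = -1.

-1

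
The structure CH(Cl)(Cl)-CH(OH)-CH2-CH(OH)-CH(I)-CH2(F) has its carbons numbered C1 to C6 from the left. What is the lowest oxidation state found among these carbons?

-2

Tallying each carbon's bonds:
C1: 1C, 1H, 2Cl → 0 − 1 + 2 = +1
C2: 2C, 1H, 1O → 0 − 1 + 1 = 0
C3: 2C, 2H → 0 − 2 = -2
C4: 2C, 1H, 1O → 0 − 1 + 1 = 0
C5: 2C, 1H, 1I → 0 − 1 + 1 = 0
C6: 1C, 2H, 1F → 0 − 2 + 1 = -1
The lowest value is -2.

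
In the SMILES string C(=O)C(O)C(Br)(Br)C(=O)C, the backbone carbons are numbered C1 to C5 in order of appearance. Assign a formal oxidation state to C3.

+2

Bonds to more-electronegative neighbours contribute +1 each, bonds to H or metals contribute −1 each, and C–C bonds contribute 0.
C3 has one bond to C (0), one bond to C (0), one bond to Br (+1), one bond to Br (+1).
Oxidation state = 0 + 0 + 1 + 1 = +2.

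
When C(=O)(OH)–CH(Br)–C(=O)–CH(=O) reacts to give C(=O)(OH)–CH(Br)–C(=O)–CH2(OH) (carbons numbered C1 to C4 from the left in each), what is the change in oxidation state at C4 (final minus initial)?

Before: C4 has 1 bond to C, 1 bond to H, 2 bonds to O → oxidation state +1.
After: C4 has 1 bond to C, 2 bonds to H, 1 bond to O → oxidation state -1.
Δ = -1 − (+1) = -2, so this is a reduction at C4.

-2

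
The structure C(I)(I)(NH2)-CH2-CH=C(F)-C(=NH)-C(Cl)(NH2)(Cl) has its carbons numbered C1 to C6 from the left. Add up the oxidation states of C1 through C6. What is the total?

Assign +1 per bond to O/N/halogen, −1 per bond to H or an electropositive element, and 0 per bond to carbon. Tallying each carbon:
C1: 1C, 1N, 2I → 0 + 1 + 2 = +3
C2: 2C, 2H → 0 − 2 = -2
C3: 3C, 1H → 0 − 1 = -1
C4: 3C, 1F → 0 + 1 = +1
C5: 2C, 2N → 0 + 2 = +2
C6: 1C, 1N, 2Cl → 0 + 1 + 2 = +3
Sum = +3 − 2 − 1 + 1 + 2 + 3 = +6.

+6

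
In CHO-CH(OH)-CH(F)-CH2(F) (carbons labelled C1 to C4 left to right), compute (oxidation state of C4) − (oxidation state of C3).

C4: 1C, 2H, 1F → 0 − 2 + 1 = -1
C3: 2C, 1H, 1F → 0 − 1 + 1 = 0
Difference: -1 − (0) = -1.

-1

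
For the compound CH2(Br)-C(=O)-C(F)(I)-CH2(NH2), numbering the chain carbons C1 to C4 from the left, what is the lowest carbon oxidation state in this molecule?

-1

Tallying each carbon's bonds:
C1: 1C, 2H, 1Br → 0 − 2 + 1 = -1
C2: 2C, 2O → 0 + 2 = +2
C3: 2C, 1F, 1I → 0 + 1 + 1 = +2
C4: 1C, 2H, 1N → 0 − 2 + 1 = -1
The lowest value is -1.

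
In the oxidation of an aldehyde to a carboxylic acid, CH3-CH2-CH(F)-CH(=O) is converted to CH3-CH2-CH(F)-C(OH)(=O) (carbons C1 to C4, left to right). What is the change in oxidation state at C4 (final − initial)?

Before: C4 has 1 bond to C, 1 bond to H, 2 bonds to O → oxidation state +1.
After: C4 has 1 bond to C, 3 bonds to O → oxidation state +3.
Δ = +3 − (+1) = +2, so this is an oxidation at C4.

+2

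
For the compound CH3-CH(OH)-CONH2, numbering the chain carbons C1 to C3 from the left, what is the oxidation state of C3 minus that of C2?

+3

C3: 1C, 2O, 1N → 0 + 2 + 1 = +3
C2: 2C, 1H, 1O → 0 − 1 + 1 = 0
Difference: +3 − (0) = +3.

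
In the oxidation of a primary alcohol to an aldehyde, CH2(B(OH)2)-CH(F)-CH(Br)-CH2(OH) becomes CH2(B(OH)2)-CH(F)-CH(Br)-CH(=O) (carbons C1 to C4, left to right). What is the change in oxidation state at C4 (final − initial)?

Before: C4 has 1 bond to C, 2 bonds to H, 1 bond to O → oxidation state -1.
After: C4 has 1 bond to C, 1 bond to H, 2 bonds to O → oxidation state +1.
Δ = +1 − (-1) = +2, so this is an oxidation at C4.

+2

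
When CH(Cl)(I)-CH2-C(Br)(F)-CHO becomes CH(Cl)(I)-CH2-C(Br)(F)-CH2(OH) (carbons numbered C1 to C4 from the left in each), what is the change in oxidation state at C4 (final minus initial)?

-2

Before: C4 has 1 bond to C, 1 bond to H, 2 bonds to O → oxidation state +1.
After: C4 has 1 bond to C, 2 bonds to H, 1 bond to O → oxidation state -1.
Δ = -1 − (+1) = -2, so this is a reduction at C4.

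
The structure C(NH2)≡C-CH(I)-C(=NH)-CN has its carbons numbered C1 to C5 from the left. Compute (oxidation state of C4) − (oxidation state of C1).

+1

C4: 2C, 2N → 0 + 2 = +2
C1: 3C, 1N → 0 + 1 = +1
Difference: +2 − (+1) = +1.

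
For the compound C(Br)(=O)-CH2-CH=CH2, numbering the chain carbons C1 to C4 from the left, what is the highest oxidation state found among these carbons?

+3

Tallying each carbon's bonds:
C1: 1C, 2O, 1Br → 0 + 2 + 1 = +3
C2: 2C, 2H → 0 − 2 = -2
C3: 3C, 1H → 0 − 1 = -1
C4: 2C, 2H → 0 − 2 = -2
The highest value is +3.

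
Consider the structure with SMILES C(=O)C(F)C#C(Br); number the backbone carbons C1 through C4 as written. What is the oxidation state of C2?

C2 has one bond to C (0), one bond to C (0), one bond to H (-1), one bond to F (+1).
Oxidation state = 0 + 0 − 1 + 1 = 0.

0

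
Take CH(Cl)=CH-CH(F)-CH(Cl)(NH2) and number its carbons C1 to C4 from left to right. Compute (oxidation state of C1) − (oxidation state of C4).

C1: 2C, 1H, 1Cl → 0 − 1 + 1 = 0
C4: 1C, 1H, 1N, 1Cl → 0 − 1 + 1 + 1 = +1
Difference: 0 − (+1) = -1.

-1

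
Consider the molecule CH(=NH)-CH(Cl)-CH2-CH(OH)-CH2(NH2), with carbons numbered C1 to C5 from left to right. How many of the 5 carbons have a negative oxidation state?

Count +1 for every bond to an atom more electronegative than carbon and −1 for every bond to one less electronegative; C–C bonds are 0. Tallying each carbon:
C1: 1C, 1H, 2N → 0 − 1 + 2 = +1
C2: 2C, 1H, 1Cl → 0 − 1 + 1 = 0
C3: 2C, 2H → 0 − 2 = -2
C4: 2C, 1H, 1O → 0 − 1 + 1 = 0
C5: 1C, 2H, 1N → 0 − 2 + 1 = -1
2 carbons (C3, C5) meet the condition.

2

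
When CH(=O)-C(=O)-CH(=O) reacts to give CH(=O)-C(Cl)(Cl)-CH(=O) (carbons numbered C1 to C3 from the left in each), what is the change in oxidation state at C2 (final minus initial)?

0

Before: C2 has 2 bonds to C, 2 bonds to O → oxidation state +2.
After: C2 has 2 bonds to C, 2 bonds to Cl → oxidation state +2.
Δ = +2 − (+2) = 0, so no net redox change at C2.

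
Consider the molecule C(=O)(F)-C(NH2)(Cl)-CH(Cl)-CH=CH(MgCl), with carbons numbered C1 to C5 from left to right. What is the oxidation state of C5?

Count +1 for every bond to an atom more electronegative than carbon and −1 for every bond to one less electronegative; C–C bonds are 0.
C5 has a double bond to C (2×0 = 0), one bond to H (-1), one bond to Mg (-1).
Oxidation state = 0 − 1 − 1 = -2.

-2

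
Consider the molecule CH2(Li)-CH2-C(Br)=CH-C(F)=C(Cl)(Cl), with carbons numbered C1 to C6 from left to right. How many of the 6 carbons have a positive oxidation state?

Tallying each carbon's bonds:
C1: 1C, 2H, 1Li → 0 − 2 − 1 = -3
C2: 2C, 2H → 0 − 2 = -2
C3: 3C, 1Br → 0 + 1 = +1
C4: 3C, 1H → 0 − 1 = -1
C5: 3C, 1F → 0 + 1 = +1
C6: 2C, 2Cl → 0 + 2 = +2
3 carbons (C3, C5, C6) meet the condition.

3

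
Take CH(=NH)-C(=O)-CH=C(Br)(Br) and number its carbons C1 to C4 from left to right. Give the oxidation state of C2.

+2

Assign +1 per bond to O/N/halogen, −1 per bond to H or an electropositive element, and 0 per bond to carbon.
C2 has one bond to C (0), one bond to C (0), a double bond to O (2×+1 = +2).
Oxidation state = 0 + 0 + 2 = +2.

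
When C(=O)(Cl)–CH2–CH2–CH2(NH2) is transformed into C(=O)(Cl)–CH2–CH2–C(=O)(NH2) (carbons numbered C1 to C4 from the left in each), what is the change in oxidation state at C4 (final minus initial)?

+4

Before: C4 has 1 bond to C, 2 bonds to H, 1 bond to N → oxidation state -1.
After: C4 has 1 bond to C, 2 bonds to O, 1 bond to N → oxidation state +3.
Δ = +3 − (-1) = +4, so this is an oxidation at C4.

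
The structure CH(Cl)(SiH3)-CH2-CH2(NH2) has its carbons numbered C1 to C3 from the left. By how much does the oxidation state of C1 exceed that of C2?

+1

C1: 1C, 1H, 1Cl, 1Si → 0 − 1 + 1 − 1 = -1
C2: 2C, 2H → 0 − 2 = -2
Difference: -1 − (-2) = +1.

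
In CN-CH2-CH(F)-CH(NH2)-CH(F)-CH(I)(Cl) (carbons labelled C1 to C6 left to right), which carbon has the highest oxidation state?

C1

Bonds to more-electronegative neighbours contribute +1 each, bonds to H or metals contribute −1 each, and C–C bonds contribute 0. Tallying each carbon:
C1: 1C, 3N → 0 + 3 = +3
C2: 2C, 2H → 0 − 2 = -2
C3: 2C, 1H, 1F → 0 − 1 + 1 = 0
C4: 2C, 1H, 1N → 0 − 1 + 1 = 0
C5: 2C, 1H, 1F → 0 − 1 + 1 = 0
C6: 1C, 1H, 1Cl, 1I → 0 − 1 + 1 + 1 = +1
The most oxidised carbon is C1 at +3.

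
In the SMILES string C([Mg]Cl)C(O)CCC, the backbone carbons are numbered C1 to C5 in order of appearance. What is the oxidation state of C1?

C1 has one bond to C (0), one bond to Mg (-1), one bond to H (-1), one bond to H (-1).
Oxidation state = 0 − 1 − 1 − 1 = -3.

-3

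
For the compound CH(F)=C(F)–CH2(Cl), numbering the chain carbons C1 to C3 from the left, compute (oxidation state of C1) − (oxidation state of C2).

C1: 2C, 1H, 1F → 0 − 1 + 1 = 0
C2: 3C, 1F → 0 + 1 = +1
Difference: 0 − (+1) = -1.

-1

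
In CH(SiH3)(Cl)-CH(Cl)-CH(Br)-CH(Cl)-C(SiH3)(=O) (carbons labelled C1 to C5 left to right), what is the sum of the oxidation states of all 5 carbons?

0

Count +1 for every bond to an atom more electronegative than carbon and −1 for every bond to one less electronegative; C–C bonds are 0. Tallying each carbon:
C1: 1C, 1H, 1Cl, 1Si → 0 − 1 + 1 − 1 = -1
C2: 2C, 1H, 1Cl → 0 − 1 + 1 = 0
C3: 2C, 1H, 1Br → 0 − 1 + 1 = 0
C4: 2C, 1H, 1Cl → 0 − 1 + 1 = 0
C5: 1C, 2O, 1Si → 0 + 2 − 1 = +1
Sum = -1 + 0 + 0 + 0 + 1 = 0.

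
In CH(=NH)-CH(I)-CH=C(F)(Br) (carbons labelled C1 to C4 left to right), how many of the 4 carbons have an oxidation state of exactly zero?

1

Tallying each carbon's bonds:
C1: 1C, 1H, 2N → 0 − 1 + 2 = +1
C2: 2C, 1H, 1I → 0 − 1 + 1 = 0
C3: 3C, 1H → 0 − 1 = -1
C4: 2C, 1F, 1Br → 0 + 1 + 1 = +2
1 carbon (C2) meets the condition.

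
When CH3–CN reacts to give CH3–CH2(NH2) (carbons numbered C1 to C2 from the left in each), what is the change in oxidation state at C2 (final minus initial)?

-4

Before: C2 has 1 bond to C, 3 bonds to N → oxidation state +3.
After: C2 has 1 bond to C, 2 bonds to H, 1 bond to N → oxidation state -1.
Δ = -1 − (+3) = -4, so this is a reduction at C2.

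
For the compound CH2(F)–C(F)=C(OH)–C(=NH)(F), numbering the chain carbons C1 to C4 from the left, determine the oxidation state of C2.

Each bond to a more electronegative atom (O, N, halogen) counts +1, each bond to a less electronegative atom (H, metal, B, Si) counts −1, and each C–C bond counts 0.
C2 has one bond to C (0), a double bond to C (2×0 = 0), one bond to F (+1).
Oxidation state = 0 + 0 + 1 = +1.

+1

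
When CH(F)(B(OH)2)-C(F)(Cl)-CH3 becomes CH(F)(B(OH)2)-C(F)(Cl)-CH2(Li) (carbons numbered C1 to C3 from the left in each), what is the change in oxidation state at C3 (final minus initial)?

Before: C3 has 1 bond to C, 3 bonds to H → oxidation state -3.
After: C3 has 1 bond to C, 2 bonds to H, 1 bond to Li → oxidation state -3.
Δ = -3 − (-3) = 0, so no net redox change at C3.

0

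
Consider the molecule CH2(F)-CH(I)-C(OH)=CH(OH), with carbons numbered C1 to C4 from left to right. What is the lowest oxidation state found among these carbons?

Tallying each carbon's bonds:
C1: 1C, 2H, 1F → 0 − 2 + 1 = -1
C2: 2C, 1H, 1I → 0 − 1 + 1 = 0
C3: 3C, 1O → 0 + 1 = +1
C4: 2C, 1H, 1O → 0 − 1 + 1 = 0
The lowest value is -1.

-1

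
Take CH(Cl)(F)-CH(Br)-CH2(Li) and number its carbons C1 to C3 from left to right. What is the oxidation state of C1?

+1

Bonds to more-electronegative neighbours contribute +1 each, bonds to H or metals contribute −1 each, and C–C bonds contribute 0.
C1 has one bond to C (0), one bond to Cl (+1), one bond to F (+1), one bond to H (-1).
Oxidation state = 0 + 1 + 1 − 1 = +1.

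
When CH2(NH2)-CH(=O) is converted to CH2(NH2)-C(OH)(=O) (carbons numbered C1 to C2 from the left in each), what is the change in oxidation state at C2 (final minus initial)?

+2

Before: C2 has 1 bond to C, 1 bond to H, 2 bonds to O → oxidation state +1.
After: C2 has 1 bond to C, 3 bonds to O → oxidation state +3.
Δ = +3 − (+1) = +2, so this is an oxidation at C2.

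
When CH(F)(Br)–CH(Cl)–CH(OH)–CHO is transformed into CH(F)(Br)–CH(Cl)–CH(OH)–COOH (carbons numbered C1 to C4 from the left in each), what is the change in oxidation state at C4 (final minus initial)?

Before: C4 has 1 bond to C, 1 bond to H, 2 bonds to O → oxidation state +1.
After: C4 has 1 bond to C, 3 bonds to O → oxidation state +3.
Δ = +3 − (+1) = +2, so this is an oxidation at C4.

+2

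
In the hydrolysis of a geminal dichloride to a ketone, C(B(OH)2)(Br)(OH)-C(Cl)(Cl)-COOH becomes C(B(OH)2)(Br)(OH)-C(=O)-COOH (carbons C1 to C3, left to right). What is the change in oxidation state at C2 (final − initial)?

0

Before: C2 has 2 bonds to C, 2 bonds to Cl → oxidation state +2.
After: C2 has 2 bonds to C, 2 bonds to O → oxidation state +2.
Δ = +2 − (+2) = 0, so no net redox change at C2.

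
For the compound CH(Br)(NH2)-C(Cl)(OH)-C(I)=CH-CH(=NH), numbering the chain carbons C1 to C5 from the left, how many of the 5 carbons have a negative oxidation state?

1

Tallying each carbon's bonds:
C1: 1C, 1H, 1N, 1Br → 0 − 1 + 1 + 1 = +1
C2: 2C, 1O, 1Cl → 0 + 1 + 1 = +2
C3: 3C, 1I → 0 + 1 = +1
C4: 3C, 1H → 0 − 1 = -1
C5: 1C, 1H, 2N → 0 − 1 + 2 = +1
1 carbon (C4) meets the condition.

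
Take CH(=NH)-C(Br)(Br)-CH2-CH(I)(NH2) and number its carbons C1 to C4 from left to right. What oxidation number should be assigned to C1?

C1 has one bond to C (0), one bond to H (-1), a double bond to N (2×+1 = +2).
Oxidation state = 0 − 1 + 2 = +1.

+1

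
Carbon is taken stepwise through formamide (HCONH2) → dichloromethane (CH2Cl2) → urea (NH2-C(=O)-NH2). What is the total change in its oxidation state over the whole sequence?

Carbon oxidation states along the series — formamide: +2, dichloromethane: 0, urea: +4.
Net change = +4 − (+2) = +2.

+2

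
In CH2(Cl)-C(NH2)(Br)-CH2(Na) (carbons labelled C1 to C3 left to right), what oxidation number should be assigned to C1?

Count +1 for every bond to an atom more electronegative than carbon and −1 for every bond to one less electronegative; C–C bonds are 0.
C1 has one bond to C (0), one bond to Cl (+1), one bond to H (-1), one bond to H (-1).
Oxidation state = 0 + 1 − 1 − 1 = -1.

-1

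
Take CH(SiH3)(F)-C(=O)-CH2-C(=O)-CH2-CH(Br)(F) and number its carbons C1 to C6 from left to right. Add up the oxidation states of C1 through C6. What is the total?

0

Tallying each carbon's bonds:
C1: 1C, 1H, 1F, 1Si → 0 − 1 + 1 − 1 = -1
C2: 2C, 2O → 0 + 2 = +2
C3: 2C, 2H → 0 − 2 = -2
C4: 2C, 2O → 0 + 2 = +2
C5: 2C, 2H → 0 − 2 = -2
C6: 1C, 1H, 1F, 1Br → 0 − 1 + 1 + 1 = +1
Sum = -1 + 2 − 2 + 2 − 2 + 1 = 0.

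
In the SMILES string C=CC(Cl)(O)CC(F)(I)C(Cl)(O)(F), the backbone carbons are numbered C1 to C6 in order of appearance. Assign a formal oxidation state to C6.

C6 has one bond to C (0), one bond to Cl (+1), one bond to O (+1), one bond to F (+1).
Oxidation state = 0 + 1 + 1 + 1 = +3.

+3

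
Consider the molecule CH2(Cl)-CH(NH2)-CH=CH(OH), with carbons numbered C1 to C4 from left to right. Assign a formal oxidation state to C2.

0

C2 has one bond to C (0), one bond to C (0), one bond to N (+1), one bond to H (-1).
Oxidation state = 0 + 0 + 1 − 1 = 0.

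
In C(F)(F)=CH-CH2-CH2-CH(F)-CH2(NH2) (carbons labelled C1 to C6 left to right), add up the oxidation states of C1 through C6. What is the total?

-4

Tallying each carbon's bonds:
C1: 2C, 2F → 0 + 2 = +2
C2: 3C, 1H → 0 − 1 = -1
C3: 2C, 2H → 0 − 2 = -2
C4: 2C, 2H → 0 − 2 = -2
C5: 2C, 1H, 1F → 0 − 1 + 1 = 0
C6: 1C, 2H, 1N → 0 − 2 + 1 = -1
Sum = +2 − 1 − 2 − 2 + 0 − 1 = -4.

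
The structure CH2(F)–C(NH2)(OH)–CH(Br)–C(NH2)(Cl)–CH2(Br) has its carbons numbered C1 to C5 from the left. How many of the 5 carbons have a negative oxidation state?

2

Tallying each carbon's bonds:
C1: 1C, 2H, 1F → 0 − 2 + 1 = -1
C2: 2C, 1O, 1N → 0 + 1 + 1 = +2
C3: 2C, 1H, 1Br → 0 − 1 + 1 = 0
C4: 2C, 1N, 1Cl → 0 + 1 + 1 = +2
C5: 1C, 2H, 1Br → 0 − 2 + 1 = -1
2 carbons (C1, C5) meet the condition.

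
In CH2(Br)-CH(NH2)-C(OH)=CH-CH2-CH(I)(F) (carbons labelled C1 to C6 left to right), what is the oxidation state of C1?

Each bond to a more electronegative atom (O, N, halogen) counts +1, each bond to a less electronegative atom (H, metal, B, Si) counts −1, and each C–C bond counts 0.
C1 has one bond to C (0), one bond to H (-1), one bond to Br (+1), one bond to H (-1).
Oxidation state = 0 − 1 + 1 − 1 = -1.

-1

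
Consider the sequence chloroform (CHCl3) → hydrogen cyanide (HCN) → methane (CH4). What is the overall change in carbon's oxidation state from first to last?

Carbon oxidation states along the series — chloroform: +2, hydrogen cyanide: +2, methane: -4.
Net change = -4 − (+2) = -6.

-6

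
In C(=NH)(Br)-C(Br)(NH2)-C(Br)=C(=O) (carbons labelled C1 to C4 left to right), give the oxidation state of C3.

Each bond to a more electronegative atom (O, N, halogen) counts +1, each bond to a less electronegative atom (H, metal, B, Si) counts −1, and each C–C bond counts 0.
C3 has one bond to C (0), a double bond to C (2×0 = 0), one bond to Br (+1).
Oxidation state = 0 + 0 + 1 = +1.

+1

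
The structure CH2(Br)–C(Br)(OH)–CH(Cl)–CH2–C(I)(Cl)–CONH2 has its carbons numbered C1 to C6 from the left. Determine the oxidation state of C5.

+2

C5 has one bond to C (0), one bond to C (0), one bond to I (+1), one bond to Cl (+1).
Oxidation state = 0 + 0 + 1 + 1 = +2.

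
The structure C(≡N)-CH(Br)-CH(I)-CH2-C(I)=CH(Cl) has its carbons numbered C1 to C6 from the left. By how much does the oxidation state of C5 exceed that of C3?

C5: 3C, 1I → 0 + 1 = +1
C3: 2C, 1H, 1I → 0 − 1 + 1 = 0
Difference: +1 − (0) = +1.

+1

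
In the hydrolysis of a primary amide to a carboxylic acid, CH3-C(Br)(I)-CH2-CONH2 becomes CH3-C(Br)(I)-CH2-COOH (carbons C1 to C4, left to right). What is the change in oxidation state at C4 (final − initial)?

Before: C4 has 1 bond to C, 2 bonds to O, 1 bond to N → oxidation state +3.
After: C4 has 1 bond to C, 3 bonds to O → oxidation state +3.
Δ = +3 − (+3) = 0, so no net redox change at C4.

0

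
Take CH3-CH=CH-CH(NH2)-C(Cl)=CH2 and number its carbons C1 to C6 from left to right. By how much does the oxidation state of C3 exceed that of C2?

C3: 3C, 1H → 0 − 1 = -1
C2: 3C, 1H → 0 − 1 = -1
Difference: -1 − (-1) = 0.

0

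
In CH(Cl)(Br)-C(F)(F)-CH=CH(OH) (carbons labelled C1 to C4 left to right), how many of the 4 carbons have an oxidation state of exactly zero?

Tallying each carbon's bonds:
C1: 1C, 1H, 1Cl, 1Br → 0 − 1 + 1 + 1 = +1
C2: 2C, 2F → 0 + 2 = +2
C3: 3C, 1H → 0 − 1 = -1
C4: 2C, 1H, 1O → 0 − 1 + 1 = 0
1 carbon (C4) meets the condition.

1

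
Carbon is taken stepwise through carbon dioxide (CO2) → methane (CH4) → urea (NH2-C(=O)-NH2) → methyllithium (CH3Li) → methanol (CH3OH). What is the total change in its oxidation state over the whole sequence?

-6

Carbon oxidation states along the series — carbon dioxide: +4, methane: -4, urea: +4, methyllithium: -4, methanol: -2.
Net change = -2 − (+4) = -6.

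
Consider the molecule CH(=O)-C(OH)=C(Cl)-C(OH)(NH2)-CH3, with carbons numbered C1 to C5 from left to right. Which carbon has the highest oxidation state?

C4

Each bond to a more electronegative atom (O, N, halogen) counts +1, each bond to a less electronegative atom (H, metal, B, Si) counts −1, and each C–C bond counts 0. Tallying each carbon:
C1: 1C, 1H, 2O → 0 − 1 + 2 = +1
C2: 3C, 1O → 0 + 1 = +1
C3: 3C, 1Cl → 0 + 1 = +1
C4: 2C, 1O, 1N → 0 + 1 + 1 = +2
C5: 1C, 3H → 0 − 3 = -3
The most oxidised carbon is C4 at +2.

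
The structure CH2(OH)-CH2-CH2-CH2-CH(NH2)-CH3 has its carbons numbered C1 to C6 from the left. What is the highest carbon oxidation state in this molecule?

0

Bonds to more-electronegative neighbours contribute +1 each, bonds to H or metals contribute −1 each, and C–C bonds contribute 0. Tallying each carbon:
C1: 1C, 2H, 1O → 0 − 2 + 1 = -1
C2: 2C, 2H → 0 − 2 = -2
C3: 2C, 2H → 0 − 2 = -2
C4: 2C, 2H → 0 − 2 = -2
C5: 2C, 1H, 1N → 0 − 1 + 1 = 0
C6: 1C, 3H → 0 − 3 = -3
The highest value is 0.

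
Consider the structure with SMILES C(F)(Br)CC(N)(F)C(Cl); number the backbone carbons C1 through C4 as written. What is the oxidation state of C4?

Each bond to a more electronegative atom (O, N, halogen) counts +1, each bond to a less electronegative atom (H, metal, B, Si) counts −1, and each C–C bond counts 0.
C4 has one bond to C (0), one bond to H (-1), one bond to H (-1), one bond to Cl (+1).
Oxidation state = 0 − 1 − 1 + 1 = -1.

-1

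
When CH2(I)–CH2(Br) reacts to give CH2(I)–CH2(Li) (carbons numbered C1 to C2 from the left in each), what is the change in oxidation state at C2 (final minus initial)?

-2

Before: C2 has 1 bond to C, 2 bonds to H, 1 bond to Br → oxidation state -1.
After: C2 has 1 bond to C, 2 bonds to H, 1 bond to Li → oxidation state -3.
Δ = -3 − (-1) = -2, so this is a reduction at C2.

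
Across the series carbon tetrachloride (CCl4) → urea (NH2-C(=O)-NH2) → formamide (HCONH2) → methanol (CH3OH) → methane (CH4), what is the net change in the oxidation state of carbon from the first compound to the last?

-8

Carbon oxidation states along the series — carbon tetrachloride: +4, urea: +4, formamide: +2, methanol: -2, methane: -4.
Net change = -4 − (+4) = -8.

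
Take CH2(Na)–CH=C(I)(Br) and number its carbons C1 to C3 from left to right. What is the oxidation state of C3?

+2

C3 has a double bond to C (2×0 = 0), one bond to I (+1), one bond to Br (+1).
Oxidation state = 0 + 1 + 1 = +2.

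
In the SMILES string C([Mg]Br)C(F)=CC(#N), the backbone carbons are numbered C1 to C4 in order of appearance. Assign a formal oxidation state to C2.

Count +1 for every bond to an atom more electronegative than carbon and −1 for every bond to one less electronegative; C–C bonds are 0.
C2 has one bond to C (0), a double bond to C (2×0 = 0), one bond to F (+1).
Oxidation state = 0 + 0 + 1 = +1.

+1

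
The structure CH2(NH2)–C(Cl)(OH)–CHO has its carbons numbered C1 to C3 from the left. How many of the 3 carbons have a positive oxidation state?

Tallying each carbon's bonds:
C1: 1C, 2H, 1N → 0 − 2 + 1 = -1
C2: 2C, 1O, 1Cl → 0 + 1 + 1 = +2
C3: 1C, 1H, 2O → 0 − 1 + 2 = +1
2 carbons (C2, C3) meet the condition.

2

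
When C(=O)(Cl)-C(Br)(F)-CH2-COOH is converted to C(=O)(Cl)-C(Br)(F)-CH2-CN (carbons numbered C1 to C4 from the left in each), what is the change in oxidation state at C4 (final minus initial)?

0

Before: C4 has 1 bond to C, 3 bonds to O → oxidation state +3.
After: C4 has 1 bond to C, 3 bonds to N → oxidation state +3.
Δ = +3 − (+3) = 0, so no net redox change at C4.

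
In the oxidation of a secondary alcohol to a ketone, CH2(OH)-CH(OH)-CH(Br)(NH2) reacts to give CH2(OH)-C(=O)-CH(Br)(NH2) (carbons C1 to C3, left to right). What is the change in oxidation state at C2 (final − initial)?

Before: C2 has 2 bonds to C, 1 bond to H, 1 bond to O → oxidation state 0.
After: C2 has 2 bonds to C, 2 bonds to O → oxidation state +2.
Δ = +2 − (0) = +2, so this is an oxidation at C2.

+2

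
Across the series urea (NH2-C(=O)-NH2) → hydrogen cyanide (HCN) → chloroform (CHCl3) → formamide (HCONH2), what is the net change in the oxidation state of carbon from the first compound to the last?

Carbon oxidation states along the series — urea: +4, hydrogen cyanide: +2, chloroform: +2, formamide: +2.
Net change = +2 − (+4) = -2.

-2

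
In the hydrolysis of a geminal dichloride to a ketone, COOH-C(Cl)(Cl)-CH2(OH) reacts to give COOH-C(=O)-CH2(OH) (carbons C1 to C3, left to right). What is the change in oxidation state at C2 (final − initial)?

0

Before: C2 has 2 bonds to C, 2 bonds to Cl → oxidation state +2.
After: C2 has 2 bonds to C, 2 bonds to O → oxidation state +2.
Δ = +2 − (+2) = 0, so no net redox change at C2.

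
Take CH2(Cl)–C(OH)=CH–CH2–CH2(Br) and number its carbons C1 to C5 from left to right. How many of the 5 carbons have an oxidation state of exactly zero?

Tallying each carbon's bonds:
C1: 1C, 2H, 1Cl → 0 − 2 + 1 = -1
C2: 3C, 1O → 0 + 1 = +1
C3: 3C, 1H → 0 − 1 = -1
C4: 2C, 2H → 0 − 2 = -2
C5: 1C, 2H, 1Br → 0 − 2 + 1 = -1
0 carbons meet the condition.

0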